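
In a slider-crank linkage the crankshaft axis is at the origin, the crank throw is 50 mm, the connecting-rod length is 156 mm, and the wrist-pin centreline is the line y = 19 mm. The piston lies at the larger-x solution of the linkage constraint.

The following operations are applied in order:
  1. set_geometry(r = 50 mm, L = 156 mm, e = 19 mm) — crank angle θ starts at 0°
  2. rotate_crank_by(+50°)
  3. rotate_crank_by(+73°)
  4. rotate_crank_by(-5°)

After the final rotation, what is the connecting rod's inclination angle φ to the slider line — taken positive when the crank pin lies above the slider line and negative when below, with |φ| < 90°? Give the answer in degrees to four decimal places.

set_geometry: r = 50 mm, L = 156 mm, e = 19 mm; θ ← 0°
rotate_crank_by(+50°): θ ← 0° +50° = 50°
rotate_crank_by(+73°): θ ← 50° +73° = 123°
rotate_crank_by(-5°): θ ← 123° -5° = 118°
crank pin P = (r cos θ, r sin θ) = (-23.473578, 44.147380)
h = r sin θ − e = 44.147380 − 19 = 25.147380
sin φ = h / L = 25.147380 / 156 = 0.16120115
φ = arcsin(0.16120115) = 9.276622°

9.2766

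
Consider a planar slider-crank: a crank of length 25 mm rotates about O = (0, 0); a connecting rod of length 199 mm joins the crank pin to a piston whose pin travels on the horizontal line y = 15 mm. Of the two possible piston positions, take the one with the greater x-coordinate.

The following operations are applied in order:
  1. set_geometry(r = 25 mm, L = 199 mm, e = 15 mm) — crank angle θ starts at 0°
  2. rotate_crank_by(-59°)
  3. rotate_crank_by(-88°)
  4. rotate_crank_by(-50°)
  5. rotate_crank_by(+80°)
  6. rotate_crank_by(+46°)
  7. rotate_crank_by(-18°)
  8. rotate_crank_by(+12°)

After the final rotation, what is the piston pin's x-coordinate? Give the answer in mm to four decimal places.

set_geometry: r = 25 mm, L = 199 mm, e = 15 mm; θ ← 0°
rotate_crank_by(-59°): θ ← 0° -59° = -59°
rotate_crank_by(-88°): θ ← -59° -88° = -147°
rotate_crank_by(-50°): θ ← -147° -50° = -197°
rotate_crank_by(+80°): θ ← -197° +80° = -117°
rotate_crank_by(+46°): θ ← -117° +46° = -71°
rotate_crank_by(-18°): θ ← -71° -18° = -89°
rotate_crank_by(+12°): θ ← -89° +12° = -77°
crank pin P = (r cos θ, r sin θ) = (5.623776, -24.359252)
h = r sin θ − e = -24.359252 − 15 = -39.359252
x = r cos θ + √(L² − h²) = 5.623776 + √(39601.0 − 1549.1507) = 5.623776 + 195.068832 = 200.692609

200.6926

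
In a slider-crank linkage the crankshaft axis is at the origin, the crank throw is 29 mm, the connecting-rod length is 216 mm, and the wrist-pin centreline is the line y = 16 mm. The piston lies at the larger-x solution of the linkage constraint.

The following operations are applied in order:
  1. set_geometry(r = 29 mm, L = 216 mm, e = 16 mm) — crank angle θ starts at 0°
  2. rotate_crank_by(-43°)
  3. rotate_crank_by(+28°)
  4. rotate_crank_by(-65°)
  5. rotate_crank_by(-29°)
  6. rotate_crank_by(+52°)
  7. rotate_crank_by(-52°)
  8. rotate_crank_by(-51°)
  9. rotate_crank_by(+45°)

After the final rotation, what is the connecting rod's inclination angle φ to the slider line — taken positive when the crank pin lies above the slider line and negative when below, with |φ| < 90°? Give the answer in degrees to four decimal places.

-11.2888

set_geometry: r = 29 mm, L = 216 mm, e = 16 mm; θ ← 0°
rotate_crank_by(-43°): θ ← 0° -43° = -43°
rotate_crank_by(+28°): θ ← -43° +28° = -15°
rotate_crank_by(-65°): θ ← -15° -65° = -80°
rotate_crank_by(-29°): θ ← -80° -29° = -109°
rotate_crank_by(+52°): θ ← -109° +52° = -57°
rotate_crank_by(-52°): θ ← -57° -52° = -109°
rotate_crank_by(-51°): θ ← -109° -51° = -160°
rotate_crank_by(+45°): θ ← -160° +45° = -115°
crank pin P = (r cos θ, r sin θ) = (-12.255930, -26.282926)
h = r sin θ − e = -26.282926 − 16 = -42.282926
sin φ = h / L = -42.282926 / 216 = -0.19575429
φ = arcsin(-0.19575429) = -11.288790°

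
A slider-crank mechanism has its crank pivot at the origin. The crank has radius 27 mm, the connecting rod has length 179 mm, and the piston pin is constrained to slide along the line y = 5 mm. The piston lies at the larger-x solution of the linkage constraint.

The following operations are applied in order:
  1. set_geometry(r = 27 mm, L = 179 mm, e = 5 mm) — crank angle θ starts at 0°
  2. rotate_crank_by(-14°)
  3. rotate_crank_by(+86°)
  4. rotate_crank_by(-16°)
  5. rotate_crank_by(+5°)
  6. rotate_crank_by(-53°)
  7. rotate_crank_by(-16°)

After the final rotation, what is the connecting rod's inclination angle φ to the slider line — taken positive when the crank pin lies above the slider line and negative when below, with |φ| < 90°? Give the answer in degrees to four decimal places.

set_geometry: r = 27 mm, L = 179 mm, e = 5 mm; θ ← 0°
rotate_crank_by(-14°): θ ← 0° -14° = -14°
rotate_crank_by(+86°): θ ← -14° +86° = 72°
rotate_crank_by(-16°): θ ← 72° -16° = 56°
rotate_crank_by(+5°): θ ← 56° +5° = 61°
rotate_crank_by(-53°): θ ← 61° -53° = 8°
rotate_crank_by(-16°): θ ← 8° -16° = -8°
crank pin P = (r cos θ, r sin θ) = (26.737238, -3.757674)
h = r sin θ − e = -3.757674 − 5 = -8.757674
sin φ = h / L = -8.757674 / 179 = -0.04892555
φ = arcsin(-0.04892555) = -2.804347°

-2.8043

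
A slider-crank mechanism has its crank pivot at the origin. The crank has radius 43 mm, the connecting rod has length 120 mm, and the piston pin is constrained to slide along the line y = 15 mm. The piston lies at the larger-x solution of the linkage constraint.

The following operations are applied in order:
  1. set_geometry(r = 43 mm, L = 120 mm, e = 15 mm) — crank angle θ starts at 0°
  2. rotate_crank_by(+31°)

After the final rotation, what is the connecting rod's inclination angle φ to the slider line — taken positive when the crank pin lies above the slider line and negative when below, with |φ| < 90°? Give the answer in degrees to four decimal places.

set_geometry: r = 43 mm, L = 120 mm, e = 15 mm; θ ← 0°
rotate_crank_by(+31°): θ ← 0° +31° = 31°
crank pin P = (r cos θ, r sin θ) = (36.858194, 22.146637)
h = r sin θ − e = 22.146637 − 15 = 7.146637
sin φ = h / L = 7.146637 / 120 = 0.05955531
φ = arcsin(0.05955531) = 3.414288°

3.4143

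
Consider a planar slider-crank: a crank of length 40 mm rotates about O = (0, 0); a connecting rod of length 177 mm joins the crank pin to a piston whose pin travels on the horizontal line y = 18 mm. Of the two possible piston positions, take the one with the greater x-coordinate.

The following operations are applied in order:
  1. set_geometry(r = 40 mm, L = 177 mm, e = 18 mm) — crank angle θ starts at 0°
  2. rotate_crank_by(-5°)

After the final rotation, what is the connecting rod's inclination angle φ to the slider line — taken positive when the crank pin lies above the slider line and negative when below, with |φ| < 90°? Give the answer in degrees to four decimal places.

-6.9724

set_geometry: r = 40 mm, L = 177 mm, e = 18 mm; θ ← 0°
rotate_crank_by(-5°): θ ← 0° -5° = -5°
crank pin P = (r cos θ, r sin θ) = (39.847788, -3.486230)
h = r sin θ − e = -3.486230 − 18 = -21.486230
sin φ = h / L = -21.486230 / 177 = -0.12139113
φ = arcsin(-0.12139113) = -6.972395°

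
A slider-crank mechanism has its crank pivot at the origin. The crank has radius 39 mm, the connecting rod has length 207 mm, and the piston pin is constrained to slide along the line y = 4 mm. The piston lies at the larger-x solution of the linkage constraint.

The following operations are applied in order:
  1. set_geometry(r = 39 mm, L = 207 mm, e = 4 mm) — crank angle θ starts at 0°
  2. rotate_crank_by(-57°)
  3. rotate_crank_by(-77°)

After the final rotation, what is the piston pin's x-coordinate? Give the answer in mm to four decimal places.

set_geometry: r = 39 mm, L = 207 mm, e = 4 mm; θ ← 0°
rotate_crank_by(-57°): θ ← 0° -57° = -57°
rotate_crank_by(-77°): θ ← -57° -77° = -134°
crank pin P = (r cos θ, r sin θ) = (-27.091676, -28.054252)
h = r sin θ − e = -28.054252 − 4 = -32.054252
x = r cos θ + √(L² − h²) = -27.091676 + √(42849.0 − 1027.4751) = -27.091676 + 204.503117 = 177.411441

177.4114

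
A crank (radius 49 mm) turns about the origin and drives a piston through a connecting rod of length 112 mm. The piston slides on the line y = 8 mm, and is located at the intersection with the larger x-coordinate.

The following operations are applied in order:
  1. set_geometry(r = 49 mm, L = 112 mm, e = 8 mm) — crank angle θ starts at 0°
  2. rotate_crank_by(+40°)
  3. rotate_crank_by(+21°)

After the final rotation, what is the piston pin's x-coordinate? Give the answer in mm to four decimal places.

set_geometry: r = 49 mm, L = 112 mm, e = 8 mm; θ ← 0°
rotate_crank_by(+40°): θ ← 0° +40° = 40°
rotate_crank_by(+21°): θ ← 40° +21° = 61°
crank pin P = (r cos θ, r sin θ) = (23.755671, 42.856366)
h = r sin θ − e = 42.856366 − 8 = 34.856366
x = r cos θ + √(L² − h²) = 23.755671 + √(12544.0 − 1214.9662) = 23.755671 + 106.437934 = 130.193605

130.1936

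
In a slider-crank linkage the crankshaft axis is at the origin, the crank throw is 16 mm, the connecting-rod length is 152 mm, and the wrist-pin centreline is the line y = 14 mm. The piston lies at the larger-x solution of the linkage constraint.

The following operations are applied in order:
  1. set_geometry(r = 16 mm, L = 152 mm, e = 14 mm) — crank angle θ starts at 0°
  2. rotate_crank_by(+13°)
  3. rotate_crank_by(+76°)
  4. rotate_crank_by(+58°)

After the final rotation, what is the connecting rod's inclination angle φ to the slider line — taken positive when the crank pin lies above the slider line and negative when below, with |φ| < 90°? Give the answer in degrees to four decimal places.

-1.9929

set_geometry: r = 16 mm, L = 152 mm, e = 14 mm; θ ← 0°
rotate_crank_by(+13°): θ ← 0° +13° = 13°
rotate_crank_by(+76°): θ ← 13° +76° = 89°
rotate_crank_by(+58°): θ ← 89° +58° = 147°
crank pin P = (r cos θ, r sin θ) = (-13.418729, 8.714225)
h = r sin θ − e = 8.714225 − 14 = -5.285775
sin φ = h / L = -5.285775 / 152 = -0.03477484
φ = arcsin(-0.03477484) = -1.992853°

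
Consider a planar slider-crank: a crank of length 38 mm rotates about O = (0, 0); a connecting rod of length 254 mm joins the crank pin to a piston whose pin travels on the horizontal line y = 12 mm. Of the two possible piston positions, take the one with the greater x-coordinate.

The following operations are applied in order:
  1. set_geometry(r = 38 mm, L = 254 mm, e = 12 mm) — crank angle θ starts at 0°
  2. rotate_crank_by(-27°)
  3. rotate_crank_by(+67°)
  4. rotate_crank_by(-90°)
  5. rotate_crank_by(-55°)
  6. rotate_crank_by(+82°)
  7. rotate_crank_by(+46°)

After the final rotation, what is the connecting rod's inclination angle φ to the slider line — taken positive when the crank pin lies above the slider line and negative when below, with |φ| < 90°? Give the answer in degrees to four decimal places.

0.6424

set_geometry: r = 38 mm, L = 254 mm, e = 12 mm; θ ← 0°
rotate_crank_by(-27°): θ ← 0° -27° = -27°
rotate_crank_by(+67°): θ ← -27° +67° = 40°
rotate_crank_by(-90°): θ ← 40° -90° = -50°
rotate_crank_by(-55°): θ ← -50° -55° = -105°
rotate_crank_by(+82°): θ ← -105° +82° = -23°
rotate_crank_by(+46°): θ ← -23° +46° = 23°
crank pin P = (r cos θ, r sin θ) = (34.979184, 14.847783)
h = r sin θ − e = 14.847783 − 12 = 2.847783
sin φ = h / L = 2.847783 / 254 = 0.01121174
φ = arcsin(0.01121174) = 0.642399°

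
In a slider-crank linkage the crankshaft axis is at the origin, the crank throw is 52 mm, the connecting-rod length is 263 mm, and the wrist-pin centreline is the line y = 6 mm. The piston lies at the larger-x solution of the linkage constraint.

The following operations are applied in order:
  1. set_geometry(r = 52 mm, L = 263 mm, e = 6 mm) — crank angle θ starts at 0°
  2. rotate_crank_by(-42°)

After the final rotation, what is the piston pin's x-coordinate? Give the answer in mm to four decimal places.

298.4604

set_geometry: r = 52 mm, L = 263 mm, e = 6 mm; θ ← 0°
rotate_crank_by(-42°): θ ← 0° -42° = -42°
crank pin P = (r cos θ, r sin θ) = (38.643531, -34.794792)
h = r sin θ − e = -34.794792 − 6 = -40.794792
x = r cos θ + √(L² − h²) = 38.643531 + √(69169.0 − 1664.2150) = 38.643531 + 259.816830 = 298.460361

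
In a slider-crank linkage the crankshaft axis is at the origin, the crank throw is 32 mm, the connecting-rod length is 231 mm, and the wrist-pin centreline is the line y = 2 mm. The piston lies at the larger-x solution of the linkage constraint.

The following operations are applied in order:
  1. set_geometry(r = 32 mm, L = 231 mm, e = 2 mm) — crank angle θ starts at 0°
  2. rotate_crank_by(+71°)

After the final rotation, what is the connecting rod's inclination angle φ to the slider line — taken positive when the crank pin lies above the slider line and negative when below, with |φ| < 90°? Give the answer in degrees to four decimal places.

7.0262

set_geometry: r = 32 mm, L = 231 mm, e = 2 mm; θ ← 0°
rotate_crank_by(+71°): θ ← 0° +71° = 71°
crank pin P = (r cos θ, r sin θ) = (10.418181, 30.256594)
h = r sin θ − e = 30.256594 − 2 = 28.256594
sin φ = h / L = 28.256594 / 231 = 0.12232292
φ = arcsin(0.12232292) = 7.026184°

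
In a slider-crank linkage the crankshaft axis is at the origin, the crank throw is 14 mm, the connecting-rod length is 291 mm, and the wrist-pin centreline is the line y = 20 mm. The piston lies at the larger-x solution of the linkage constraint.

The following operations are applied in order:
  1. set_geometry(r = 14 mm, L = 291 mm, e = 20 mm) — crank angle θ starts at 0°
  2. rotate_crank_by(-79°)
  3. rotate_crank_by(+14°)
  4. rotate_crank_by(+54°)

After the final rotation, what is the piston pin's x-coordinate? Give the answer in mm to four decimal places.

303.8583

set_geometry: r = 14 mm, L = 291 mm, e = 20 mm; θ ← 0°
rotate_crank_by(-79°): θ ← 0° -79° = -79°
rotate_crank_by(+14°): θ ← -79° +14° = -65°
rotate_crank_by(+54°): θ ← -65° +54° = -11°
crank pin P = (r cos θ, r sin θ) = (13.742781, -2.671326)
h = r sin θ − e = -2.671326 − 20 = -22.671326
x = r cos θ + √(L² − h²) = 13.742781 + √(84681.0 − 513.9890) = 13.742781 + 290.115513 = 303.858294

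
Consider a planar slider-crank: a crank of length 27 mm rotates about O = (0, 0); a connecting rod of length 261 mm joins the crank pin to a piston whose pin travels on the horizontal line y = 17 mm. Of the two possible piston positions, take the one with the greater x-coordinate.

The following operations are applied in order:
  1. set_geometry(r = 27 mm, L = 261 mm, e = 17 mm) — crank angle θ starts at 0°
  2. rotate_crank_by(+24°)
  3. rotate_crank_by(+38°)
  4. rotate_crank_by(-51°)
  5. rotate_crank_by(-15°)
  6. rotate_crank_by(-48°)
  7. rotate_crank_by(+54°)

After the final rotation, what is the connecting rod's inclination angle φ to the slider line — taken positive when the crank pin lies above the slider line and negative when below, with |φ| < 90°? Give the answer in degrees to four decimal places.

set_geometry: r = 27 mm, L = 261 mm, e = 17 mm; θ ← 0°
rotate_crank_by(+24°): θ ← 0° +24° = 24°
rotate_crank_by(+38°): θ ← 24° +38° = 62°
rotate_crank_by(-51°): θ ← 62° -51° = 11°
rotate_crank_by(-15°): θ ← 11° -15° = -4°
rotate_crank_by(-48°): θ ← -4° -48° = -52°
rotate_crank_by(+54°): θ ← -52° +54° = 2°
crank pin P = (r cos θ, r sin θ) = (26.983552, 0.942286)
h = r sin θ − e = 0.942286 − 17 = -16.057714
sin φ = h / L = -16.057714 / 261 = -0.06152381
φ = arcsin(-0.06152381) = -3.527282°

-3.5273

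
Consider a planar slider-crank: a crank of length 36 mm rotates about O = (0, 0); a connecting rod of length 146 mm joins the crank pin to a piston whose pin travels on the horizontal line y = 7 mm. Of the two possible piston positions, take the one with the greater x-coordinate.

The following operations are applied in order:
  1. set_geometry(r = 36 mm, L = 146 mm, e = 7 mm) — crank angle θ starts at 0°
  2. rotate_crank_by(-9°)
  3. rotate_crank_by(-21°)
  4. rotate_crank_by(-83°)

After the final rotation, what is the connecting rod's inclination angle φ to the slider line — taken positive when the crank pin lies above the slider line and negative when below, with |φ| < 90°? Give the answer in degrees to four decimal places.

set_geometry: r = 36 mm, L = 146 mm, e = 7 mm; θ ← 0°
rotate_crank_by(-9°): θ ← 0° -9° = -9°
rotate_crank_by(-21°): θ ← -9° -21° = -30°
rotate_crank_by(-83°): θ ← -30° -83° = -113°
crank pin P = (r cos θ, r sin θ) = (-14.066321, -33.138175)
h = r sin θ − e = -33.138175 − 7 = -40.138175
sin φ = h / L = -40.138175 / 146 = -0.27491900
φ = arcsin(-0.27491900) = -15.957187°

-15.9572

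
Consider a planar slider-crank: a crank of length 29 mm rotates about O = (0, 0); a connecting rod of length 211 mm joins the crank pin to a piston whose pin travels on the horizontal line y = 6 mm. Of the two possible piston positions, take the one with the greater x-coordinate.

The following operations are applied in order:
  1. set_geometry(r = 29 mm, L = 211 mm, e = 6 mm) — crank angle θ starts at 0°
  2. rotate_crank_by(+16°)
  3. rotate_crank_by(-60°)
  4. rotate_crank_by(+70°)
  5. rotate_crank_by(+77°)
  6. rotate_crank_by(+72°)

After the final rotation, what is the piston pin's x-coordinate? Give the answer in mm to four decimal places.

set_geometry: r = 29 mm, L = 211 mm, e = 6 mm; θ ← 0°
rotate_crank_by(+16°): θ ← 0° +16° = 16°
rotate_crank_by(-60°): θ ← 16° -60° = -44°
rotate_crank_by(+70°): θ ← -44° +70° = 26°
rotate_crank_by(+77°): θ ← 26° +77° = 103°
rotate_crank_by(+72°): θ ← 103° +72° = 175°
crank pin P = (r cos θ, r sin θ) = (-28.889646, 2.527517)
h = r sin θ − e = 2.527517 − 6 = -3.472483
x = r cos θ + √(L² − h²) = -28.889646 + √(44521.0 − 12.0581) = -28.889646 + 210.971424 = 182.081778

182.0818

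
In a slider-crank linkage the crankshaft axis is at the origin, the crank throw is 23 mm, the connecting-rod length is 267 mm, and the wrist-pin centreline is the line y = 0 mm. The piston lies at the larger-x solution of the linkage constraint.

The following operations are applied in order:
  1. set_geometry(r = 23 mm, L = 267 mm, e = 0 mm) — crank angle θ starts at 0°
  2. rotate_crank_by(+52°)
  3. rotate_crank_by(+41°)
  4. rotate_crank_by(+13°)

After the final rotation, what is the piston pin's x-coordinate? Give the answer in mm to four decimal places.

set_geometry: r = 23 mm, L = 267 mm, e = 0 mm; θ ← 0°
rotate_crank_by(+52°): θ ← 0° +52° = 52°
rotate_crank_by(+41°): θ ← 52° +41° = 93°
rotate_crank_by(+13°): θ ← 93° +13° = 106°
crank pin P = (r cos θ, r sin θ) = (-6.339659, 22.109019)
h = r sin θ − e = 22.109019 − 0 = 22.109019
x = r cos θ + √(L² − h²) = -6.339659 + √(71289.0 − 488.8087) = -6.339659 + 266.083053 = 259.743394

259.7434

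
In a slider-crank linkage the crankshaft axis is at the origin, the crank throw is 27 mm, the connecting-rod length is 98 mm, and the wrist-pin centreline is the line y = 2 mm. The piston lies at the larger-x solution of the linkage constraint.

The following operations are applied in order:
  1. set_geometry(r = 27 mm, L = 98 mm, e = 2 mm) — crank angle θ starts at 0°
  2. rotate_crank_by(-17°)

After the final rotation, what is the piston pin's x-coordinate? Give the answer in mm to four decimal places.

123.3195

set_geometry: r = 27 mm, L = 98 mm, e = 2 mm; θ ← 0°
rotate_crank_by(-17°): θ ← 0° -17° = -17°
crank pin P = (r cos θ, r sin θ) = (25.820228, -7.894036)
h = r sin θ − e = -7.894036 − 2 = -9.894036
x = r cos θ + √(L² − h²) = 25.820228 + √(9604.0 − 97.8919) = 25.820228 + 97.499272 = 123.319500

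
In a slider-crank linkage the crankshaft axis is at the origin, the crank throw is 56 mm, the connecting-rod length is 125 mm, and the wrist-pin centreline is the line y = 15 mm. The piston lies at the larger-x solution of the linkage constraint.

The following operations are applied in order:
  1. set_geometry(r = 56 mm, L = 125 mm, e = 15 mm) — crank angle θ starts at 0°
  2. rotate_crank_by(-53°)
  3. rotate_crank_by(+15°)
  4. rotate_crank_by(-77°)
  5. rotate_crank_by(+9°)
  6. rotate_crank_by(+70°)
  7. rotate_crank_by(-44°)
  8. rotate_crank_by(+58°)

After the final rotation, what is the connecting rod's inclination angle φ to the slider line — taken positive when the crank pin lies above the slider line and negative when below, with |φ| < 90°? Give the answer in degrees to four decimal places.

-16.7277

set_geometry: r = 56 mm, L = 125 mm, e = 15 mm; θ ← 0°
rotate_crank_by(-53°): θ ← 0° -53° = -53°
rotate_crank_by(+15°): θ ← -53° +15° = -38°
rotate_crank_by(-77°): θ ← -38° -77° = -115°
rotate_crank_by(+9°): θ ← -115° +9° = -106°
rotate_crank_by(+70°): θ ← -106° +70° = -36°
rotate_crank_by(-44°): θ ← -36° -44° = -80°
rotate_crank_by(+58°): θ ← -80° +58° = -22°
crank pin P = (r cos θ, r sin θ) = (51.922296, -20.977969)
h = r sin θ − e = -20.977969 − 15 = -35.977969
sin φ = h / L = -35.977969 / 125 = -0.28782375
φ = arcsin(-0.28782375) = -16.727712°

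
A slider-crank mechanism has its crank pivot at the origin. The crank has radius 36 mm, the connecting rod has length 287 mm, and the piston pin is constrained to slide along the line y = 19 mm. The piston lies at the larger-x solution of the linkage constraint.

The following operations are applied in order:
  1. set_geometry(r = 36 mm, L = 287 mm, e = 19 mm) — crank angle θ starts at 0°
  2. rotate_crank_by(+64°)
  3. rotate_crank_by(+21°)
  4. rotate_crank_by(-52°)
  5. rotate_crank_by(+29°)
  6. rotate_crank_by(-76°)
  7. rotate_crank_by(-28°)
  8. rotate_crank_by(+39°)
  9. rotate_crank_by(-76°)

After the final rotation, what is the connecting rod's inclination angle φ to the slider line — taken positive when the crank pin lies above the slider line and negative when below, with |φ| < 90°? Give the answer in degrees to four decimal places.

set_geometry: r = 36 mm, L = 287 mm, e = 19 mm; θ ← 0°
rotate_crank_by(+64°): θ ← 0° +64° = 64°
rotate_crank_by(+21°): θ ← 64° +21° = 85°
rotate_crank_by(-52°): θ ← 85° -52° = 33°
rotate_crank_by(+29°): θ ← 33° +29° = 62°
rotate_crank_by(-76°): θ ← 62° -76° = -14°
rotate_crank_by(-28°): θ ← -14° -28° = -42°
rotate_crank_by(+39°): θ ← -42° +39° = -3°
rotate_crank_by(-76°): θ ← -3° -76° = -79°
crank pin P = (r cos θ, r sin θ) = (6.869124, -35.338579)
h = r sin θ − e = -35.338579 − 19 = -54.338579
sin φ = h / L = -54.338579 / 287 = -0.18933303
φ = arcsin(-0.18933303) = -10.913863°

-10.9139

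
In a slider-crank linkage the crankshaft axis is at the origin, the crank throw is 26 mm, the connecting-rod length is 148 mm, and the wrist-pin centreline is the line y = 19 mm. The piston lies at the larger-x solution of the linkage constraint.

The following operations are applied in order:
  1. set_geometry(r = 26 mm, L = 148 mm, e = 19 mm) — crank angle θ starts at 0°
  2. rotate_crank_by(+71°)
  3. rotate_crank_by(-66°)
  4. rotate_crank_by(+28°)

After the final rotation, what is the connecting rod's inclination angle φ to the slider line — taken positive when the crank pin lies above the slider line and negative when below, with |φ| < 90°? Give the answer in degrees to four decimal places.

-1.8738

set_geometry: r = 26 mm, L = 148 mm, e = 19 mm; θ ← 0°
rotate_crank_by(+71°): θ ← 0° +71° = 71°
rotate_crank_by(-66°): θ ← 71° -66° = 5°
rotate_crank_by(+28°): θ ← 5° +28° = 33°
crank pin P = (r cos θ, r sin θ) = (21.805435, 14.160615)
h = r sin θ − e = 14.160615 − 19 = -4.839385
sin φ = h / L = -4.839385 / 148 = -0.03269855
φ = arcsin(-0.03269855) = -1.873823°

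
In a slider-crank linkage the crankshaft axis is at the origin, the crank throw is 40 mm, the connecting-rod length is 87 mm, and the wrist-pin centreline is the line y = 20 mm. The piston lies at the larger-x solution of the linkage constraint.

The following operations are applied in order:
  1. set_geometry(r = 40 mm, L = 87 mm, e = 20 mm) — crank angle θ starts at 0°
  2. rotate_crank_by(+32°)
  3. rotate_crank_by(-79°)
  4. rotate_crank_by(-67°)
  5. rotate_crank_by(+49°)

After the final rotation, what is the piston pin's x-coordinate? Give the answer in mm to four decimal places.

83.2725

set_geometry: r = 40 mm, L = 87 mm, e = 20 mm; θ ← 0°
rotate_crank_by(+32°): θ ← 0° +32° = 32°
rotate_crank_by(-79°): θ ← 32° -79° = -47°
rotate_crank_by(-67°): θ ← -47° -67° = -114°
rotate_crank_by(+49°): θ ← -114° +49° = -65°
crank pin P = (r cos θ, r sin θ) = (16.904730, -36.252311)
h = r sin θ − e = -36.252311 − 20 = -56.252311
x = r cos θ + √(L² − h²) = 16.904730 + √(7569.0 − 3164.3225) = 16.904730 + 66.367744 = 83.272475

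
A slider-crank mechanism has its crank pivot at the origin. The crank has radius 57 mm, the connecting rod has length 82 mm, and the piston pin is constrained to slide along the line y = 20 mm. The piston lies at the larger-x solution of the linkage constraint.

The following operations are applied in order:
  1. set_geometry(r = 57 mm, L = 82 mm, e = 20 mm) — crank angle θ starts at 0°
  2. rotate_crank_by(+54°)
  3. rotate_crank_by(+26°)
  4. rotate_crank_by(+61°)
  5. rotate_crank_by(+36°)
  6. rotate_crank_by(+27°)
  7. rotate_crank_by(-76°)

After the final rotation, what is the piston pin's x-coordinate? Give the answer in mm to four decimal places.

43.0300

set_geometry: r = 57 mm, L = 82 mm, e = 20 mm; θ ← 0°
rotate_crank_by(+54°): θ ← 0° +54° = 54°
rotate_crank_by(+26°): θ ← 54° +26° = 80°
rotate_crank_by(+61°): θ ← 80° +61° = 141°
rotate_crank_by(+36°): θ ← 141° +36° = 177°
rotate_crank_by(+27°): θ ← 177° +27° = 204°
rotate_crank_by(-76°): θ ← 204° -76° = 128°
crank pin P = (r cos θ, r sin θ) = (-35.092704, 44.916613)
h = r sin θ − e = 44.916613 − 20 = 24.916613
x = r cos θ + √(L² − h²) = -35.092704 + √(6724.0 − 620.8376) = -35.092704 + 78.122739 = 43.030035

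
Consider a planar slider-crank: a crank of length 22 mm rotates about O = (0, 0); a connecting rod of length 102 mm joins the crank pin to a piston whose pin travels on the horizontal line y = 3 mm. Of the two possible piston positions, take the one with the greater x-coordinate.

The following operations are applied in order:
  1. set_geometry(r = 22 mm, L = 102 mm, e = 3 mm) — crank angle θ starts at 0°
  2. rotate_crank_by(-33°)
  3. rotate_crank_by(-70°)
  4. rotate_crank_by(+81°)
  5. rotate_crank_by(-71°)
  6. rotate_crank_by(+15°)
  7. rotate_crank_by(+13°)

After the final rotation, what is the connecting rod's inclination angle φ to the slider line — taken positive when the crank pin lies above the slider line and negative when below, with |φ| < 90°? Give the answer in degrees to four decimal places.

-12.9964

set_geometry: r = 22 mm, L = 102 mm, e = 3 mm; θ ← 0°
rotate_crank_by(-33°): θ ← 0° -33° = -33°
rotate_crank_by(-70°): θ ← -33° -70° = -103°
rotate_crank_by(+81°): θ ← -103° +81° = -22°
rotate_crank_by(-71°): θ ← -22° -71° = -93°
rotate_crank_by(+15°): θ ← -93° +15° = -78°
rotate_crank_by(+13°): θ ← -78° +13° = -65°
crank pin P = (r cos θ, r sin θ) = (9.297602, -19.938771)
h = r sin θ − e = -19.938771 − 3 = -22.938771
sin φ = h / L = -22.938771 / 102 = -0.22488991
φ = arcsin(-0.22488991) = -12.996405°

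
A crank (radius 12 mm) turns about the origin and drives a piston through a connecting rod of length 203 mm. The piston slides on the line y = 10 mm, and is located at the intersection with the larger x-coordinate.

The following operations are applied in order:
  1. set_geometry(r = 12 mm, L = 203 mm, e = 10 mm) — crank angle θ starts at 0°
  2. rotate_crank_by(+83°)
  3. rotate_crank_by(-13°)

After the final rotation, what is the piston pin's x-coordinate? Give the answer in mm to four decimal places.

set_geometry: r = 12 mm, L = 203 mm, e = 10 mm; θ ← 0°
rotate_crank_by(+83°): θ ← 0° +83° = 83°
rotate_crank_by(-13°): θ ← 83° -13° = 70°
crank pin P = (r cos θ, r sin θ) = (4.104242, 11.276311)
h = r sin θ − e = 11.276311 − 10 = 1.276311
x = r cos θ + √(L² − h²) = 4.104242 + √(41209.0 − 1.6290) = 4.104242 + 202.995988 = 207.100229

207.1002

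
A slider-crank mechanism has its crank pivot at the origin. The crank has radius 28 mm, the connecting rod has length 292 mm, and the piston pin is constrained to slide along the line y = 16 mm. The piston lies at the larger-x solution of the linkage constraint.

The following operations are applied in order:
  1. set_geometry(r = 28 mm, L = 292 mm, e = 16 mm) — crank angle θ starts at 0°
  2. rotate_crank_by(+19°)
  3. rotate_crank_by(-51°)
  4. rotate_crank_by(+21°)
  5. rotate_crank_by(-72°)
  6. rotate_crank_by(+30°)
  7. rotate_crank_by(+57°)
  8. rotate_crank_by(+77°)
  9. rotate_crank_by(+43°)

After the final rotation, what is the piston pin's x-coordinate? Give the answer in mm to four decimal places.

276.2535

set_geometry: r = 28 mm, L = 292 mm, e = 16 mm; θ ← 0°
rotate_crank_by(+19°): θ ← 0° +19° = 19°
rotate_crank_by(-51°): θ ← 19° -51° = -32°
rotate_crank_by(+21°): θ ← -32° +21° = -11°
rotate_crank_by(-72°): θ ← -11° -72° = -83°
rotate_crank_by(+30°): θ ← -83° +30° = -53°
rotate_crank_by(+57°): θ ← -53° +57° = 4°
rotate_crank_by(+77°): θ ← 4° +77° = 81°
rotate_crank_by(+43°): θ ← 81° +43° = 124°
crank pin P = (r cos θ, r sin θ) = (-15.657401, 23.213052)
h = r sin θ − e = 23.213052 − 16 = 7.213052
x = r cos θ + √(L² − h²) = -15.657401 + √(85264.0 − 52.0281) = -15.657401 + 291.910897 = 276.253496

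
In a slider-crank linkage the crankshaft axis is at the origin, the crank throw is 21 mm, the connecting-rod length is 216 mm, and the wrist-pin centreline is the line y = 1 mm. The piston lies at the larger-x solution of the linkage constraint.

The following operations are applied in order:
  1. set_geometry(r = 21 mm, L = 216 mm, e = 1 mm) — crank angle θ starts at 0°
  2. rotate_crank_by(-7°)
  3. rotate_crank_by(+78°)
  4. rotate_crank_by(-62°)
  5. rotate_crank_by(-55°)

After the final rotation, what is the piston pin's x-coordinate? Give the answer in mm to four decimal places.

229.9865

set_geometry: r = 21 mm, L = 216 mm, e = 1 mm; θ ← 0°
rotate_crank_by(-7°): θ ← 0° -7° = -7°
rotate_crank_by(+78°): θ ← -7° +78° = 71°
rotate_crank_by(-62°): θ ← 71° -62° = 9°
rotate_crank_by(-55°): θ ← 9° -55° = -46°
crank pin P = (r cos θ, r sin θ) = (14.587826, -15.106136)
h = r sin θ − e = -15.106136 − 1 = -16.106136
x = r cos θ + √(L² − h²) = 14.587826 + √(46656.0 − 259.4076) = 14.587826 + 215.398682 = 229.986508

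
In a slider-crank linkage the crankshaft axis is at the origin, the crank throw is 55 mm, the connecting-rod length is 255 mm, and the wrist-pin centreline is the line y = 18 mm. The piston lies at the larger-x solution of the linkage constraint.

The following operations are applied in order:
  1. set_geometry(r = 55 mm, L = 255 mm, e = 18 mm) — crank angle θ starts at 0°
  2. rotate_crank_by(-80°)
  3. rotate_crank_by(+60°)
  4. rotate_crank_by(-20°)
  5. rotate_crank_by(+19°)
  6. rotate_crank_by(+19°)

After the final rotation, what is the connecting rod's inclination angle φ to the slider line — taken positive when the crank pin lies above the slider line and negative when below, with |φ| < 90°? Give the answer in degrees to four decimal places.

-4.4803

set_geometry: r = 55 mm, L = 255 mm, e = 18 mm; θ ← 0°
rotate_crank_by(-80°): θ ← 0° -80° = -80°
rotate_crank_by(+60°): θ ← -80° +60° = -20°
rotate_crank_by(-20°): θ ← -20° -20° = -40°
rotate_crank_by(+19°): θ ← -40° +19° = -21°
rotate_crank_by(+19°): θ ← -21° +19° = -2°
crank pin P = (r cos θ, r sin θ) = (54.966495, -1.919472)
h = r sin θ − e = -1.919472 − 18 = -19.919472
sin φ = h / L = -19.919472 / 255 = -0.07811558
φ = arcsin(-0.07811558) = -4.480257°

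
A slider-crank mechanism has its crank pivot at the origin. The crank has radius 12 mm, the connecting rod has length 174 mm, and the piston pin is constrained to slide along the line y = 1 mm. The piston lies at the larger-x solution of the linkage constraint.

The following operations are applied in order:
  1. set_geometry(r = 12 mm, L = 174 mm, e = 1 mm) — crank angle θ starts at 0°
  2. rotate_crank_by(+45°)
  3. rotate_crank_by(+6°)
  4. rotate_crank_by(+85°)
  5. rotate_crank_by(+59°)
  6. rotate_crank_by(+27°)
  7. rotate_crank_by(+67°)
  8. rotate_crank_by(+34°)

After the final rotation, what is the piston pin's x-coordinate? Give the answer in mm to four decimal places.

set_geometry: r = 12 mm, L = 174 mm, e = 1 mm; θ ← 0°
rotate_crank_by(+45°): θ ← 0° +45° = 45°
rotate_crank_by(+6°): θ ← 45° +6° = 51°
rotate_crank_by(+85°): θ ← 51° +85° = 136°
rotate_crank_by(+59°): θ ← 136° +59° = 195°
rotate_crank_by(+27°): θ ← 195° +27° = 222°
rotate_crank_by(+67°): θ ← 222° +67° = 289°
rotate_crank_by(+34°): θ ← 289° +34° = 323°
crank pin P = (r cos θ, r sin θ) = (9.583626, -7.221780)
h = r sin θ − e = -7.221780 − 1 = -8.221780
x = r cos θ + √(L² − h²) = 9.583626 + √(30276.0 − 67.5977) = 9.583626 + 173.805645 = 183.389271

183.3893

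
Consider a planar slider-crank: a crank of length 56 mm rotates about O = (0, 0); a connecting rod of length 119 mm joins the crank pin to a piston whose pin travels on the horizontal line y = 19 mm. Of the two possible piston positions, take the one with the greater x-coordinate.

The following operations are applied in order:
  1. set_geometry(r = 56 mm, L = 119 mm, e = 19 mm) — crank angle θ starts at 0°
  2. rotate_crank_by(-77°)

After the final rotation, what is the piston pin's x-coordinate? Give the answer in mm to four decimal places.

106.1346

set_geometry: r = 56 mm, L = 119 mm, e = 19 mm; θ ← 0°
rotate_crank_by(-77°): θ ← 0° -77° = -77°
crank pin P = (r cos θ, r sin θ) = (12.597259, -54.564724)
h = r sin θ − e = -54.564724 − 19 = -73.564724
x = r cos θ + √(L² − h²) = 12.597259 + √(14161.0 − 5411.7686) = 12.597259 + 93.537326 = 106.134585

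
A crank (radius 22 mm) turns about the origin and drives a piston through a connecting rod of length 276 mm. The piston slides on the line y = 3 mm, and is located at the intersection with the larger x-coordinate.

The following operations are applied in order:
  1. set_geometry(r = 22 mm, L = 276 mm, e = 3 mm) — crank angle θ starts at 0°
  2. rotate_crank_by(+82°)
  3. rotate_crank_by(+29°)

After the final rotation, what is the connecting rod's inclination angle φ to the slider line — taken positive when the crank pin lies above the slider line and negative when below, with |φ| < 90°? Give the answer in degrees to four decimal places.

3.6434

set_geometry: r = 22 mm, L = 276 mm, e = 3 mm; θ ← 0°
rotate_crank_by(+82°): θ ← 0° +82° = 82°
rotate_crank_by(+29°): θ ← 82° +29° = 111°
crank pin P = (r cos θ, r sin θ) = (-7.884095, 20.538769)
h = r sin θ − e = 20.538769 − 3 = 17.538769
sin φ = h / L = 17.538769 / 276 = 0.06354627
φ = arcsin(0.06354627) = 3.643388°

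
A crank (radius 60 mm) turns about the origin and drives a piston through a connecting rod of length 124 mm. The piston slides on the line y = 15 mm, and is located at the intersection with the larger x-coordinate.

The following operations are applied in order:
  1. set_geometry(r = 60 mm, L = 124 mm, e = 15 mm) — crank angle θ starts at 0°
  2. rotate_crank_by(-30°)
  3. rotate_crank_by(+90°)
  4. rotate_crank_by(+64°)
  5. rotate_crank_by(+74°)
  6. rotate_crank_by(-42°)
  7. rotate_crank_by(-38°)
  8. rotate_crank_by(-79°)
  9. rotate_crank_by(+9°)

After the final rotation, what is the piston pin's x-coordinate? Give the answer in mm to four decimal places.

set_geometry: r = 60 mm, L = 124 mm, e = 15 mm; θ ← 0°
rotate_crank_by(-30°): θ ← 0° -30° = -30°
rotate_crank_by(+90°): θ ← -30° +90° = 60°
rotate_crank_by(+64°): θ ← 60° +64° = 124°
rotate_crank_by(+74°): θ ← 124° +74° = 198°
rotate_crank_by(-42°): θ ← 198° -42° = 156°
rotate_crank_by(-38°): θ ← 156° -38° = 118°
rotate_crank_by(-79°): θ ← 118° -79° = 39°
rotate_crank_by(+9°): θ ← 39° +9° = 48°
crank pin P = (r cos θ, r sin θ) = (40.147836, 44.588690)
h = r sin θ − e = 44.588690 − 15 = 29.588690
x = r cos θ + √(L² − h²) = 40.147836 + √(15376.0 − 875.4905) = 40.147836 + 120.418061 = 160.565898

160.5659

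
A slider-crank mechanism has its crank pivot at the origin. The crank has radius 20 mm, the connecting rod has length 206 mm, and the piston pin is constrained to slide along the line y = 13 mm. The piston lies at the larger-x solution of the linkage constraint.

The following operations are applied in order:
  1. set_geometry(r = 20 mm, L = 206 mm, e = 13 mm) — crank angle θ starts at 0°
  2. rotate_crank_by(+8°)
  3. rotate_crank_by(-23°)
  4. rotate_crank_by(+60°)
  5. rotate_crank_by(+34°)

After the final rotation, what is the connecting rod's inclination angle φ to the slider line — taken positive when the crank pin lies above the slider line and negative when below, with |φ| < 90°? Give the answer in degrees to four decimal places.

1.8451

set_geometry: r = 20 mm, L = 206 mm, e = 13 mm; θ ← 0°
rotate_crank_by(+8°): θ ← 0° +8° = 8°
rotate_crank_by(-23°): θ ← 8° -23° = -15°
rotate_crank_by(+60°): θ ← -15° +60° = 45°
rotate_crank_by(+34°): θ ← 45° +34° = 79°
crank pin P = (r cos θ, r sin θ) = (3.816180, 19.632544)
h = r sin θ − e = 19.632544 − 13 = 6.632544
sin φ = h / L = 6.632544 / 206 = 0.03219681
φ = arcsin(0.03219681) = 1.845060°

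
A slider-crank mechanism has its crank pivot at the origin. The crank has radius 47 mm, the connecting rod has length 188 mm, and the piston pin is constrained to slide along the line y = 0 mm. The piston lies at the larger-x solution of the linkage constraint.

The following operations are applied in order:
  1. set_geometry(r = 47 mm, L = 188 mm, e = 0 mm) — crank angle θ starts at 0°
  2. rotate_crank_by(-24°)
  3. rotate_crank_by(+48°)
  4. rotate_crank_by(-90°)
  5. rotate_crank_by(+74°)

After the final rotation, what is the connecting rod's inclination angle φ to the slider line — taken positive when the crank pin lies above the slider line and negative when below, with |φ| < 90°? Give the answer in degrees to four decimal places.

1.9939

set_geometry: r = 47 mm, L = 188 mm, e = 0 mm; θ ← 0°
rotate_crank_by(-24°): θ ← 0° -24° = -24°
rotate_crank_by(+48°): θ ← -24° +48° = 24°
rotate_crank_by(-90°): θ ← 24° -90° = -66°
rotate_crank_by(+74°): θ ← -66° +74° = 8°
crank pin P = (r cos θ, r sin θ) = (46.542599, 6.541136)
h = r sin θ − e = 6.541136 − 0 = 6.541136
sin φ = h / L = 6.541136 / 188 = 0.03479328
φ = arcsin(0.03479328) = 1.993910°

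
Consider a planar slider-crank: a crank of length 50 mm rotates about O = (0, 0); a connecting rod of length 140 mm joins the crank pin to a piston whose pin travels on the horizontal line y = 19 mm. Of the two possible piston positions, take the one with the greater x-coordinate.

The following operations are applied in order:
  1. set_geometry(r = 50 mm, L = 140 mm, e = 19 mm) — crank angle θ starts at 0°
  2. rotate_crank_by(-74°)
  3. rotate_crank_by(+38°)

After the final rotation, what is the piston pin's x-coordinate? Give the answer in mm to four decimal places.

171.8224

set_geometry: r = 50 mm, L = 140 mm, e = 19 mm; θ ← 0°
rotate_crank_by(-74°): θ ← 0° -74° = -74°
rotate_crank_by(+38°): θ ← -74° +38° = -36°
crank pin P = (r cos θ, r sin θ) = (40.450850, -29.389263)
h = r sin θ − e = -29.389263 − 19 = -48.389263
x = r cos θ + √(L² − h²) = 40.450850 + √(19600.0 − 2341.5207) = 40.450850 + 131.371531 = 171.822381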